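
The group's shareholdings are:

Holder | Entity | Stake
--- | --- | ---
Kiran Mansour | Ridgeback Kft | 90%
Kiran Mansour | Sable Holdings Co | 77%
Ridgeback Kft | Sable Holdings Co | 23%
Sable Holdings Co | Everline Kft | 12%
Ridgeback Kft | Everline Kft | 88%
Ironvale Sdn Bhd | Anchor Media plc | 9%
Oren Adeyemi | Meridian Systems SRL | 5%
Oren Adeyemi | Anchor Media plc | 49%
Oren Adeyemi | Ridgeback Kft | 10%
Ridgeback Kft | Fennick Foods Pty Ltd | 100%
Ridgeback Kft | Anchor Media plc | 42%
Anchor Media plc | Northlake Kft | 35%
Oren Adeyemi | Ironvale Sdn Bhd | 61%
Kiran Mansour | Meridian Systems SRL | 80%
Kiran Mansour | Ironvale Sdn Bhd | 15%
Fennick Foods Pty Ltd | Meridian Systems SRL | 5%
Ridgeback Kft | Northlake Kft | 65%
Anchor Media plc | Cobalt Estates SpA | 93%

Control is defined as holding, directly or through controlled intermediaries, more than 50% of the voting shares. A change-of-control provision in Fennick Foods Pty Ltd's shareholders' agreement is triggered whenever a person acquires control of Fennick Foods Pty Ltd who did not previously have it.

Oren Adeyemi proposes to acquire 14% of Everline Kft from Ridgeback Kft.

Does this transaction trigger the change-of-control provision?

No

The purchase adds only to Oren's holdings (Ridgeback's stake shrinks), so Oren is the only person who could newly come to control Fennick.
Oren holds 61% of Ironvale, so Oren controls Ironvale.
Oren and Ironvale together hold 49% + 9% = 58% of Anchor, so Oren controls Anchor.
Anchor holds 93% of Cobalt, so Oren controls Cobalt.
Neither Oren nor any entity Oren controls holds any voting interest in Fennick.
So before the transaction, Oren does not control Fennick.
After the purchase, Oren holds 14% of Everline directly, and Ridgeback's stake falls to 74%.
Oren's side now holds 14% of Everline, not > 50%, so Oren still does not control Everline.
After the transaction, neither Oren nor any entity Oren controls holds a voting interest in Fennick, so Oren still does not control it.
No new person acquires control, so the clause is not triggered.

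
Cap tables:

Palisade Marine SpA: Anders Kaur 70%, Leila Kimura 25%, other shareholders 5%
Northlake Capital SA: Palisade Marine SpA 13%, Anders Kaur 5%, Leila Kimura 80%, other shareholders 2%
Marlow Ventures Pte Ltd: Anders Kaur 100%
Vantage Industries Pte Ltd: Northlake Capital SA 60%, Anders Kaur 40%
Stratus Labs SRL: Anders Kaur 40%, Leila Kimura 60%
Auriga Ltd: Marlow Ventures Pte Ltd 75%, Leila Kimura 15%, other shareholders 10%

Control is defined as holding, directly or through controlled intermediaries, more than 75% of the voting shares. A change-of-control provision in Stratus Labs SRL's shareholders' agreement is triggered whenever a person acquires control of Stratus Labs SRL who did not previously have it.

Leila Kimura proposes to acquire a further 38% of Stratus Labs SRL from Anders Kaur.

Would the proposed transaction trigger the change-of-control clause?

Yes

The purchase adds only to Leila's holdings (Anders's stake shrinks), so Leila is the only person who could newly come to control Stratus.
Leila holds 80% of Northlake, so Leila controls Northlake.
In Stratus, Leila's side holds only 60%, not > 75%.
So before the transaction, Leila does not control Stratus.
After the purchase, Leila's direct stake in Stratus rises to 60% + 38% = 98%, and Anders's stake falls to 2%.
Leila holds 98% of Stratus, so Leila controls Stratus.
Leila did not control Stratus before and does after, so the clause is triggered.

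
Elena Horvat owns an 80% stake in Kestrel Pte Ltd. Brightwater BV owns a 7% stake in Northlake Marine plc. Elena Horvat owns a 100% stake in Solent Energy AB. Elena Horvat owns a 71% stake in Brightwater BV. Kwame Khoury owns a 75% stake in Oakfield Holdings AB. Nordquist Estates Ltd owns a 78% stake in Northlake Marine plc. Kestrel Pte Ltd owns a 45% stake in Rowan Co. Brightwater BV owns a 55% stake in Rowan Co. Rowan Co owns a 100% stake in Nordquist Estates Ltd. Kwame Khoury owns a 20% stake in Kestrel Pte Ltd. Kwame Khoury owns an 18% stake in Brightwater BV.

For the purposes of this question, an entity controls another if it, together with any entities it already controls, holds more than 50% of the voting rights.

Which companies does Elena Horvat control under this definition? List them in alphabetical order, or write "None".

Brightwater BV, Kestrel Pte Ltd, Nordquist Estates Ltd, Northlake Marine plc, Rowan Co, Solent Energy AB

Elena holds 80% of Kestrel, so Elena controls Kestrel.
Elena holds 71% of Brightwater, so Elena controls Brightwater.
Brightwater and Kestrel together hold 55% + 45% = 100% of Rowan, so Elena controls Rowan.
Elena holds 100% of Solent, so Elena controls Solent.
Rowan holds 100% of Nordquist, so Elena controls Nordquist.
Nordquist and Brightwater together hold 78% + 7% = 85% of Northlake, so Elena controls Northlake.
No other company's threshold is met.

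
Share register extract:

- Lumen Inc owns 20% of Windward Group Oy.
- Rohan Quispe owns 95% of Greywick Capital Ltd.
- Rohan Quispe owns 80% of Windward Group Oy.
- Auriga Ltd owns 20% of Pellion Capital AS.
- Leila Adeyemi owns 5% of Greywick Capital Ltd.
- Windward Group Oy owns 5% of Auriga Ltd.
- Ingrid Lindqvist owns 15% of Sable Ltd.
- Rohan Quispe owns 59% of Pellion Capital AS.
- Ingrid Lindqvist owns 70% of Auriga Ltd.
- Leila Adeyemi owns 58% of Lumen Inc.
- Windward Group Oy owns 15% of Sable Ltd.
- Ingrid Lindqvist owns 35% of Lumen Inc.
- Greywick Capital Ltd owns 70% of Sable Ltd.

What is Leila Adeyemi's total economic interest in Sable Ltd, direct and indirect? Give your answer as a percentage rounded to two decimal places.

Leila reaches Sable along 2 paths.
Via Greywick: 5% × 70% = 3.5%.
Via Lumen → Windward: 58% × 20% × 15% = 1.74%.
Total: 3.5% + 1.74% = 5.24%.

5.24%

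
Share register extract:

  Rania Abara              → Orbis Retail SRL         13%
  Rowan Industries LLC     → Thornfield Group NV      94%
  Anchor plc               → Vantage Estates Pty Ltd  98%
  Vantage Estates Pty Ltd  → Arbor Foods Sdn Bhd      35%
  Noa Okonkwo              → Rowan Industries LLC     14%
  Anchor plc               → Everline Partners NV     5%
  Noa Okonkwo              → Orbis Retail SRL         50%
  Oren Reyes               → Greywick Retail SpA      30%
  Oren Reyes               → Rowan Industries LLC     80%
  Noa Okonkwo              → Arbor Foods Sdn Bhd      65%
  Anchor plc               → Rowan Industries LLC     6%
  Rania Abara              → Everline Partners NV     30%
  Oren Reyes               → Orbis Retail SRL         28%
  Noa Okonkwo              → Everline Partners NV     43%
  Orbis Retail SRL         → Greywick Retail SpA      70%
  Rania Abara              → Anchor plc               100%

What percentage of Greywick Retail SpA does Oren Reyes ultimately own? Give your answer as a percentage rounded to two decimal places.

49.60%

Oren reaches Greywick along 2 paths.
Via Orbis: 28% × 70% = 19.6%.
Direct stake: 30% = 30%.
Total: 19.6% + 30% = 49.6%.
Rounded: 49.60%.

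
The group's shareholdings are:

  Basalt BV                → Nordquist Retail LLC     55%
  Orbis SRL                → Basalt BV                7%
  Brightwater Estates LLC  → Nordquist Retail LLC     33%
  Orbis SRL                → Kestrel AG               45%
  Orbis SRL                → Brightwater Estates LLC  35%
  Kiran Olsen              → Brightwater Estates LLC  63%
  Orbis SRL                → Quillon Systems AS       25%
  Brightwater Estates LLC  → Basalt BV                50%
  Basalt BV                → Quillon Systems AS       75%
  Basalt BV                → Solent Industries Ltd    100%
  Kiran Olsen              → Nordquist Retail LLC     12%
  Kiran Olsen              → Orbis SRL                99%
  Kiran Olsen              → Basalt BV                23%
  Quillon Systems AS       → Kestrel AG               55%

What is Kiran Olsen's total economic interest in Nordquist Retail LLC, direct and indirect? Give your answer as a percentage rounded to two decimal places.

Kiran reaches Nordquist along 7 paths.
Via Brightwater → Basalt: 63% × 50% × 55% = 17.325%.
Via Orbis → Brightwater → Basalt: 99% × 35% × 50% × 55% = 9.52875%.
Via Orbis → Basalt: 99% × 7% × 55% = 3.8115%.
Via Basalt: 23% × 55% = 12.65%.
Direct stake: 12% = 12%.
Via Brightwater: 63% × 33% = 20.79%.
Via Orbis → Brightwater: 99% × 35% × 33% = 11.4345%.
Total: 17.325% + 9.52875% + 3.8115% + 12.65% + 12% + 20.79% + 11.4345% = 87.53975%.
Rounded: 87.54%.

87.54%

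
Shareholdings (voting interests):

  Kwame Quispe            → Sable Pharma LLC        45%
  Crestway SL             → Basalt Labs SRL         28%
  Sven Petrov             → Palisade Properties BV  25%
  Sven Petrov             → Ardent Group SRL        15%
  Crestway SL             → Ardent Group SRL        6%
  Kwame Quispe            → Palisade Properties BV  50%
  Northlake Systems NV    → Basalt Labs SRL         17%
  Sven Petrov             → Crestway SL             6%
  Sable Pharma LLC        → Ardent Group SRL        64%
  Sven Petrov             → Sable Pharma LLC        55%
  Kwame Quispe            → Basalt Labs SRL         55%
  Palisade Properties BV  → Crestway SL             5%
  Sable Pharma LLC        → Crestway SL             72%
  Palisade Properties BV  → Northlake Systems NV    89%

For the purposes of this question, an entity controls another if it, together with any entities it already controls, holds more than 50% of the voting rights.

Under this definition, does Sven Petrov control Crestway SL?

Sven holds 55% of Sable, so Sven controls Sable.
Sable and Sven together hold 72% + 6% = 78% of Crestway, so Sven controls Crestway.

Yes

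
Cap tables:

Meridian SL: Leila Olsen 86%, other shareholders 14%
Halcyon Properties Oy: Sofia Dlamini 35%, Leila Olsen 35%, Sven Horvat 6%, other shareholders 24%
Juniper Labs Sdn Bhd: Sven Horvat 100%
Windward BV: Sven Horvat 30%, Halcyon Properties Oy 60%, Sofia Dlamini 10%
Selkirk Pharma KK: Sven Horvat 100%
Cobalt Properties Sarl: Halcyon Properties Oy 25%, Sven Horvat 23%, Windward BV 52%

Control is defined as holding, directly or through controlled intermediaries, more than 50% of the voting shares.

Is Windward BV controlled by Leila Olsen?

Leila holds 86% of Meridian, so Leila controls Meridian.
Neither Leila nor any entity Leila controls holds any voting interest in Windward.
So Leila does not control Windward.

No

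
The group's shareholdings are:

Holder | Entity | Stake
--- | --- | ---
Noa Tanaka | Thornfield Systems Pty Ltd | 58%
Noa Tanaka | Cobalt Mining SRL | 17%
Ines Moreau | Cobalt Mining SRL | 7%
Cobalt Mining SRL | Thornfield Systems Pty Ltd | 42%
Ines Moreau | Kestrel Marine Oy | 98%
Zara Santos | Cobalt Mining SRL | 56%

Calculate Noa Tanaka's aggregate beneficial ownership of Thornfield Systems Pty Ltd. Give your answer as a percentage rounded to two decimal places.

65.14%

Noa reaches Thornfield along 2 paths.
Via Cobalt: 17% × 42% = 7.14%.
Direct stake: 58% = 58%.
Total: 7.14% + 58% = 65.14%.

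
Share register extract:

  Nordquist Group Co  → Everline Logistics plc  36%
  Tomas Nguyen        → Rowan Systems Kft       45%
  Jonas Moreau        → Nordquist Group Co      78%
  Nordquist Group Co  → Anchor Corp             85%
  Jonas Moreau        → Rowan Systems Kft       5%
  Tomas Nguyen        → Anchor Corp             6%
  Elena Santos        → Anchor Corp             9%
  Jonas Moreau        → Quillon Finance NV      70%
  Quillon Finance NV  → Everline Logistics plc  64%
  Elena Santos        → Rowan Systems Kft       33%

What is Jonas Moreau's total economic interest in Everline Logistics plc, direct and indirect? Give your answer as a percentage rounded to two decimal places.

72.88%

Jonas reaches Everline along 2 paths.
Via Quillon: 70% × 64% = 44.8%.
Via Nordquist: 78% × 36% = 28.08%.
Total: 44.8% + 28.08% = 72.88%.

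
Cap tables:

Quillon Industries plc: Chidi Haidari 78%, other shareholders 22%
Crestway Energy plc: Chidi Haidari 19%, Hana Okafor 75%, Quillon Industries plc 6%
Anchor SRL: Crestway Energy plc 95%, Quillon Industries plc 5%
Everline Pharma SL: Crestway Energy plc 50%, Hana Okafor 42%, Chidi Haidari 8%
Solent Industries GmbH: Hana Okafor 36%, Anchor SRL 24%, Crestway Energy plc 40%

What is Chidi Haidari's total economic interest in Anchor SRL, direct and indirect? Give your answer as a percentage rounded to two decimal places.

Chidi reaches Anchor along 3 paths.
Via Crestway: 19% × 95% = 18.05%.
Via Quillon → Crestway: 78% × 6% × 95% = 4.446%.
Via Quillon: 78% × 5% = 3.9%.
Total: 18.05% + 4.446% + 3.9% = 26.396%.
Rounded: 26.40%.

26.40%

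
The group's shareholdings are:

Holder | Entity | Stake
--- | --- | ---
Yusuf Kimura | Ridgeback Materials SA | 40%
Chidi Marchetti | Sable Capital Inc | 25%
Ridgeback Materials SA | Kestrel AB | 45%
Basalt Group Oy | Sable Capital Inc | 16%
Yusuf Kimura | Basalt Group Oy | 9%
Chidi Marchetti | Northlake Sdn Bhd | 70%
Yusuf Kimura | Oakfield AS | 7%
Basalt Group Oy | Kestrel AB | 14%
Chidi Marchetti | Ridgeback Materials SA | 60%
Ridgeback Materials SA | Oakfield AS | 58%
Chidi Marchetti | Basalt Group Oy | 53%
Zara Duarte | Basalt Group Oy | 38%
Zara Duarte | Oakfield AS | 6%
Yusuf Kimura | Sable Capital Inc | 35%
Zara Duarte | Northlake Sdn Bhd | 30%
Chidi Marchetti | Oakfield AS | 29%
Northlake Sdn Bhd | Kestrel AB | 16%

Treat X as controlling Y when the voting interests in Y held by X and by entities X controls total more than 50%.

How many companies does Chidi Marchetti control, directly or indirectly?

5

Chidi holds 70% of Northlake, so Chidi controls Northlake.
Chidi holds 53% of Basalt, so Chidi controls Basalt.
Chidi holds 60% of Ridgeback, so Chidi controls Ridgeback.
Ridgeback and Chidi together hold 58% + 29% = 87% of Oakfield, so Chidi controls Oakfield.
Ridgeback and Basalt and Northlake together hold 45% + 14% + 16% = 75% of Kestrel, so Chidi controls Kestrel.
No other company's threshold is met.
Chidi controls 5 companies.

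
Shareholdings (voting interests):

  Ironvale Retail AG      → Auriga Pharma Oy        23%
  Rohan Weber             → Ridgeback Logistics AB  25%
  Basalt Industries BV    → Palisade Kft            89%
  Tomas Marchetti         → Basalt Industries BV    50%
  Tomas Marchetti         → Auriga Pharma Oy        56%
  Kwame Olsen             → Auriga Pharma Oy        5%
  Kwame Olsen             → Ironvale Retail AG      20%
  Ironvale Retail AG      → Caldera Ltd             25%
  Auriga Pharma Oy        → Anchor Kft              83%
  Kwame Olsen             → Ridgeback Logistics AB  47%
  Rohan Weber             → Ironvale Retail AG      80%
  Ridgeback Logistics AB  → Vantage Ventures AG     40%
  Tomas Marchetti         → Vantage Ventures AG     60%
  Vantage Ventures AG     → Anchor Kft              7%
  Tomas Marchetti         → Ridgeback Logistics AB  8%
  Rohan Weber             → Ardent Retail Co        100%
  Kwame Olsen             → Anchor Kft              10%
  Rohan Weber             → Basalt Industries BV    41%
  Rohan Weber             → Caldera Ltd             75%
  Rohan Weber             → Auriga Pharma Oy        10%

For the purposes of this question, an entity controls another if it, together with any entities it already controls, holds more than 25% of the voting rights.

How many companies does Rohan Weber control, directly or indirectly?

7

Rohan holds 80% of Ironvale, so Rohan controls Ironvale.
Rohan holds 41% of Basalt, so Rohan controls Basalt.
Rohan and Ironvale together hold 10% + 23% = 33% of Auriga, so Rohan controls Auriga.
Basalt holds 89% of Palisade, so Rohan controls Palisade.
Auriga holds 83% of Anchor, so Rohan controls Anchor.
Rohan and Ironvale together hold 75% + 25% = 100% of Caldera, so Rohan controls Caldera.
Rohan holds 100% of Ardent, so Rohan controls Ardent.
No other company's threshold is met.
Rohan controls 7 companies.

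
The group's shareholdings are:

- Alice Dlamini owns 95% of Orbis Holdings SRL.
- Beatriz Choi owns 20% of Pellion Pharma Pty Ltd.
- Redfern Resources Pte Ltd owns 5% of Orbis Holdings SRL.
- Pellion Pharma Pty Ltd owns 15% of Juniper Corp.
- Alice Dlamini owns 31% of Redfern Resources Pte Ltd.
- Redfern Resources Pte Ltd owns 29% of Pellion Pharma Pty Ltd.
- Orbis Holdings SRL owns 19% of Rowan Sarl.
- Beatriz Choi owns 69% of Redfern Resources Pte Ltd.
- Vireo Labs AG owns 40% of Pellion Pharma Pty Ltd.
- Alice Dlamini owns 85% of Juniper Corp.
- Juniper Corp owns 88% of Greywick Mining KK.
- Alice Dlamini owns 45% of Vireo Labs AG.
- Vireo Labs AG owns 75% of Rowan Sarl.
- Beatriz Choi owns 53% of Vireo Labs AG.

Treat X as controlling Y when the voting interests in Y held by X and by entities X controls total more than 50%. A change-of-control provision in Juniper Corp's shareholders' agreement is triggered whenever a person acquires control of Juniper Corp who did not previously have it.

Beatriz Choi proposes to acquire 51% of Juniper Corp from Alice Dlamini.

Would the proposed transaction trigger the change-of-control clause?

The purchase adds only to Beatriz's holdings (Alice's stake shrinks), so Beatriz is the only person who could newly come to control Juniper.
Beatriz holds 53% of Vireo, so Beatriz controls Vireo.
Beatriz holds 69% of Redfern, so Beatriz controls Redfern.
Beatriz and Redfern and Vireo together hold 20% + 29% + 40% = 89% of Pellion, so Beatriz controls Pellion.
Vireo holds 75% of Rowan, so Beatriz controls Rowan.
In Juniper, Beatriz's side holds only 15%, not > 50%.
So before the transaction, Beatriz does not control Juniper.
After the purchase, Beatriz holds 51% of Juniper directly, and Alice's stake falls to 34%.
Pellion and Beatriz together hold 15% + 51% = 66% of Juniper, so Beatriz controls Juniper.
Beatriz did not control Juniper before and does after, so the clause is triggered.

Yes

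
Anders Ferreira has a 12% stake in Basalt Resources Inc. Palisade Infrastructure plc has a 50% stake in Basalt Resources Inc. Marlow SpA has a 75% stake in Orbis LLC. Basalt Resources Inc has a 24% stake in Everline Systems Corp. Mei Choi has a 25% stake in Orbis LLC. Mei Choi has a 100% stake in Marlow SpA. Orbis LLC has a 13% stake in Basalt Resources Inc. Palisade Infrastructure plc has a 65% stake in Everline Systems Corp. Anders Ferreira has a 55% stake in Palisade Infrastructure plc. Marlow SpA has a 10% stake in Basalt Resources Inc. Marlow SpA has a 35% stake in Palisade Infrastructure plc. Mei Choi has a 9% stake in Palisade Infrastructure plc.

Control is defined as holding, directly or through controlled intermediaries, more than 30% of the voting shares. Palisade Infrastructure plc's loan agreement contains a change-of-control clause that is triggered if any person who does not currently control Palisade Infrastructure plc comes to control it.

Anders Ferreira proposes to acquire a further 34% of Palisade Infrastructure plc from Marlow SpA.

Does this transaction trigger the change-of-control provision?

The purchase adds only to Anders's holdings (Marlow's stake shrinks), so Anders is the only person who could newly come to control Palisade.
Anders holds 55% of Palisade, so Anders controls Palisade.
So Anders already controls Palisade before the transaction.
After the purchase, Anders's direct stake in Palisade rises to 55% + 34% = 89%, and Marlow's stake falls to 1%.
Anders controlled Palisade already, so this is not a new person acquiring control; every other person's position is unchanged or reduced.
No new person acquires control, so the clause is not triggered.

No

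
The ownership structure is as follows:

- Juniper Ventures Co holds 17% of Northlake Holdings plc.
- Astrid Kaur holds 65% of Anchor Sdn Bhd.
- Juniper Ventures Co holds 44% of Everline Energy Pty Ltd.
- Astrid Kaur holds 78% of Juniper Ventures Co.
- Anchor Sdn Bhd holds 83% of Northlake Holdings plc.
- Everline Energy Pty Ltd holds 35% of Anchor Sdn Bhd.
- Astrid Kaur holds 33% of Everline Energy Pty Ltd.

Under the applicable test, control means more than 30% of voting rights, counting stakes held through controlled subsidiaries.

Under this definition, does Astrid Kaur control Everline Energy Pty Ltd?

Yes

Astrid holds 78% of Juniper, so Astrid controls Juniper.
Astrid and Juniper together hold 33% + 44% = 77% of Everline, so Astrid controls Everline.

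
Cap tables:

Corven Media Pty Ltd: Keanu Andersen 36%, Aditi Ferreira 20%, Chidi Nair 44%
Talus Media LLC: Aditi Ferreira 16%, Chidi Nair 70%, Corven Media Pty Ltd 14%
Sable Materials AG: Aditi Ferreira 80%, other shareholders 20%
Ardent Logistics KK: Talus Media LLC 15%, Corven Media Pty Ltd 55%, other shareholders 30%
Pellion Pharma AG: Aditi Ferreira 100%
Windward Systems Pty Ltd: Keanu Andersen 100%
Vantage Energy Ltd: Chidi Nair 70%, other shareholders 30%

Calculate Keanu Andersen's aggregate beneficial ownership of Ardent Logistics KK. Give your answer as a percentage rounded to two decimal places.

20.56%

Keanu reaches Ardent along 2 paths.
Via Corven → Talus: 36% × 14% × 15% = 0.756%.
Via Corven: 36% × 55% = 19.8%.
Total: 0.756% + 19.8% = 20.556%.
Rounded: 20.56%.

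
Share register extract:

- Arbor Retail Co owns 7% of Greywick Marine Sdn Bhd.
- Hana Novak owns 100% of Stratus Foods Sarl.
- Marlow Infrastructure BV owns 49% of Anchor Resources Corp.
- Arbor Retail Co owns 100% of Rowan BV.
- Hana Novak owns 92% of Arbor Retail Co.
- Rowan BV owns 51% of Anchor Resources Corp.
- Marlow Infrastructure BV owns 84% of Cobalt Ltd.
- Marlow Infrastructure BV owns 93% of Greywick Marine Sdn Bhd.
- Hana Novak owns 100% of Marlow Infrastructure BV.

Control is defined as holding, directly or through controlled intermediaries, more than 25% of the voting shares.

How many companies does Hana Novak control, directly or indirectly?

Hana holds 100% of Stratus, so Hana controls Stratus.
Hana holds 100% of Marlow, so Hana controls Marlow.
Hana holds 92% of Arbor, so Hana controls Arbor.
Arbor holds 100% of Rowan, so Hana controls Rowan.
Arbor and Marlow together hold 7% + 93% = 100% of Greywick, so Hana controls Greywick.
Marlow holds 84% of Cobalt, so Hana controls Cobalt.
Marlow and Rowan together hold 49% + 51% = 100% of Anchor, so Hana controls Anchor.
Hana controls 7 companies.

7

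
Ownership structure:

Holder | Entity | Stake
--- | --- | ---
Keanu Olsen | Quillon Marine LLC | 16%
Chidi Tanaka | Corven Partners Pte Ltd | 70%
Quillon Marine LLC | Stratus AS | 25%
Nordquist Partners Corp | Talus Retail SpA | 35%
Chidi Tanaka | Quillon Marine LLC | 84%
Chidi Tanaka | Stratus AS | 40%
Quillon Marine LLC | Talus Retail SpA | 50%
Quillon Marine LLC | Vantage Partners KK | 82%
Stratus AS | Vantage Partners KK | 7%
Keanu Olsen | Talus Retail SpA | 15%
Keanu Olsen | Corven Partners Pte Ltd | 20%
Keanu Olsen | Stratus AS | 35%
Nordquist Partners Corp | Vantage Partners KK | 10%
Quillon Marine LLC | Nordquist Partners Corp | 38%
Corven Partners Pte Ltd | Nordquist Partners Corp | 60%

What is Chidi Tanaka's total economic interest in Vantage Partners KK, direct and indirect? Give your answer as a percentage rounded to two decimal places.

Chidi reaches Vantage along 5 paths.
Via Stratus: 40% × 7% = 2.8%.
Via Quillon → Stratus: 84% × 25% × 7% = 1.47%.
Via Quillon → Nordquist: 84% × 38% × 10% = 3.192%.
Via Corven → Nordquist: 70% × 60% × 10% = 4.2%.
Via Quillon: 84% × 82% = 68.88%.
Total: 2.8% + 1.47% + 3.192% + 4.2% + 68.88% = 80.542%.
Rounded: 80.54%.

80.54%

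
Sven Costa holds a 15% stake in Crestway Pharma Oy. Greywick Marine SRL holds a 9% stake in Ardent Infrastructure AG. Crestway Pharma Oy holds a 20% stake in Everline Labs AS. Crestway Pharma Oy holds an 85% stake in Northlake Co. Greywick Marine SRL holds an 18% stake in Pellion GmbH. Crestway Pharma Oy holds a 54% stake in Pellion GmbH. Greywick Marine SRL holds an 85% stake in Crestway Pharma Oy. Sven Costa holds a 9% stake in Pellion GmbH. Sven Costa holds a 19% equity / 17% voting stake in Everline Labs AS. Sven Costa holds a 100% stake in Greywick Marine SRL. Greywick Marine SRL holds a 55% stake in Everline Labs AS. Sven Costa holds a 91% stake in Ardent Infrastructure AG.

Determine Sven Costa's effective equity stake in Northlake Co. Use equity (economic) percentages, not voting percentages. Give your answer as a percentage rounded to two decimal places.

Sven reaches Northlake along 2 paths.
Via Greywick → Crestway: 100% × 85% × 85% = 72.25%.
Via Crestway: 15% × 85% = 12.75%.
Total: 72.25% + 12.75% = 85%.
Rounded: 85.00%.

85.00%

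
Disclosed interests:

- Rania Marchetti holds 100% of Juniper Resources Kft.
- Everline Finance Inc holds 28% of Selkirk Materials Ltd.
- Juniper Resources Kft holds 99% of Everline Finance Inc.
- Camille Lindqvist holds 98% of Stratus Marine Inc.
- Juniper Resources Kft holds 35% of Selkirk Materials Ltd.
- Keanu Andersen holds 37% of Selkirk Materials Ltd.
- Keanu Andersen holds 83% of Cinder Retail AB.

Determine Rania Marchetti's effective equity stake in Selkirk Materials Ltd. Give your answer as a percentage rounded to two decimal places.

62.72%

Rania reaches Selkirk along 2 paths.
Via Juniper: 100% × 35% = 35%.
Via Juniper → Everline: 100% × 99% × 28% = 27.72%.
Total: 35% + 27.72% = 62.72%.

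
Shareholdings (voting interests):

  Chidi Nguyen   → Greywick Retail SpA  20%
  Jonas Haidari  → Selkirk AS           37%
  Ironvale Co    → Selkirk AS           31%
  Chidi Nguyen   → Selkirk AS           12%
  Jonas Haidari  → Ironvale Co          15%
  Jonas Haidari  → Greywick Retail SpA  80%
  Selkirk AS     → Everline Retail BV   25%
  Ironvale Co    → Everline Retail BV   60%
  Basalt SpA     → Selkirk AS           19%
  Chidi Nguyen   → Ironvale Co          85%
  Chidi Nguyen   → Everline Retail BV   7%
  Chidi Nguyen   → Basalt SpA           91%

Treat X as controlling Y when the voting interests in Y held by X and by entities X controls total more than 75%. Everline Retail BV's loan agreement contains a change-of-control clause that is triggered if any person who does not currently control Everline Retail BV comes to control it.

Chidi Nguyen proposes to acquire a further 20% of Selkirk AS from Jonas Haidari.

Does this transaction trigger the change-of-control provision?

The purchase adds only to Chidi's holdings (Jonas's stake shrinks), so Chidi is the only person who could newly come to control Everline.
Chidi holds 91% of Basalt, so Chidi controls Basalt.
Chidi holds 85% of Ironvale, so Chidi controls Ironvale.
In Everline, Chidi's side holds only 60% + 7% = 67%, not > 75%.
So before the transaction, Chidi does not control Everline.
After the purchase, Chidi's direct stake in Selkirk rises to 12% + 20% = 32%, and Jonas's stake falls to 17%.
Basalt and Ironvale and Chidi together hold 19% + 31% + 32% = 82% of Selkirk, so Chidi controls Selkirk.
Ironvale and Selkirk and Chidi together hold 60% + 25% + 7% = 92% of Everline, so Chidi controls Everline.
Chidi did not control Everline before and does after, so the clause is triggered.

Yes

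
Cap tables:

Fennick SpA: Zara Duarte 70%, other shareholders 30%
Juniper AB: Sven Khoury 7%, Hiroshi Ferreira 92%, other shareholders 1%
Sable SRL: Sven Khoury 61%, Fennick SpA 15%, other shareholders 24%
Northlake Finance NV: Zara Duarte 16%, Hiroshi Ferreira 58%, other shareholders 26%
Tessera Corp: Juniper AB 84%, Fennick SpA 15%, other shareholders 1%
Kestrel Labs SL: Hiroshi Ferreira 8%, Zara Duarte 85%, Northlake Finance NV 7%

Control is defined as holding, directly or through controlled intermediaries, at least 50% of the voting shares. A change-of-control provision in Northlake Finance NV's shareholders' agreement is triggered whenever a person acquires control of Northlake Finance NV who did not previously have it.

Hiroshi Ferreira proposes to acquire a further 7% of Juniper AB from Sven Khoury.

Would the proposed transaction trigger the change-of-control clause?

The purchase adds only to Hiroshi's holdings (Sven's stake shrinks), so Hiroshi is the only person who could newly come to control Northlake.
Hiroshi holds 58% of Northlake, so Hiroshi controls Northlake.
So Hiroshi already controls Northlake before the transaction.
After the purchase, Hiroshi's direct stake in Juniper rises to 92% + 7% = 99%, and Sven's stake falls to 0%.
Hiroshi controlled Northlake already, so this is not a new person acquiring control; every other person's position is unchanged or reduced.
No new person acquires control, so the clause is not triggered.

No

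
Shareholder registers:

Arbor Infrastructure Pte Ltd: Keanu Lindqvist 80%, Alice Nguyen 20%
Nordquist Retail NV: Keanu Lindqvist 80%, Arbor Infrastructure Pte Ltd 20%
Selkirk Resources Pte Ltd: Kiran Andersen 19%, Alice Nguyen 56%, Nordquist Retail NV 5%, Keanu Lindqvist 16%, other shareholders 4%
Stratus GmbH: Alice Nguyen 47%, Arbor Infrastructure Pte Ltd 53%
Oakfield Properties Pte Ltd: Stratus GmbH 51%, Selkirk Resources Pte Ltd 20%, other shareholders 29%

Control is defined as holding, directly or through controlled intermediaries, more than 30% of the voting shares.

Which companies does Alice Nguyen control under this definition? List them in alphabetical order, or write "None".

Oakfield Properties Pte Ltd, Selkirk Resources Pte Ltd, Stratus GmbH

Alice holds 56% of Selkirk, so Alice controls Selkirk.
Alice holds 47% of Stratus, so Alice controls Stratus.
Stratus and Selkirk together hold 51% + 20% = 71% of Oakfield, so Alice controls Oakfield.
No other company's threshold is met.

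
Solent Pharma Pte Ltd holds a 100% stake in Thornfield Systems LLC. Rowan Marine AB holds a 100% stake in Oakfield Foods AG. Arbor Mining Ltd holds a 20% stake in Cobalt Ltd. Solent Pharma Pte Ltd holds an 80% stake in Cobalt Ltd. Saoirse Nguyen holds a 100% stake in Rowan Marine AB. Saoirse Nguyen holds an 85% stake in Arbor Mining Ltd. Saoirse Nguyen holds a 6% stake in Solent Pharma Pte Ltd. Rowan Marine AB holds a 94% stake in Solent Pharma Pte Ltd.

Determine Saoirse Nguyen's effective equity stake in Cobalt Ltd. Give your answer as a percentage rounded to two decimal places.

97.00%

Saoirse reaches Cobalt along 3 paths.
Via Arbor: 85% × 20% = 17%.
Via Solent: 6% × 80% = 4.8%.
Via Rowan → Solent: 100% × 94% × 80% = 75.2%.
Total: 17% + 4.8% + 75.2% = 97%.
Rounded: 97.00%.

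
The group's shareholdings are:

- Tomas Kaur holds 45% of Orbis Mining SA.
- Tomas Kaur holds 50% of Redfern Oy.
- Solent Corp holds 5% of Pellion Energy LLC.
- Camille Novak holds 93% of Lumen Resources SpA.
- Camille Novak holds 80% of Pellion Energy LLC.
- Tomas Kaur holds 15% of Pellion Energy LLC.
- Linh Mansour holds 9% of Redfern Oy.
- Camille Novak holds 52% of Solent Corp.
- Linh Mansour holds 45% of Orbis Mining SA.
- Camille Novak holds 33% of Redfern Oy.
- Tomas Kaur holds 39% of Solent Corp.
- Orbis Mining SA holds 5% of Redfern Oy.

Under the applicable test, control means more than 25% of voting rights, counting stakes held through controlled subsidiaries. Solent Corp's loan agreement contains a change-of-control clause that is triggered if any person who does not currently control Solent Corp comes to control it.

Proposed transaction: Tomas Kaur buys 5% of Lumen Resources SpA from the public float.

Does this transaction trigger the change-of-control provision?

No

The purchase changes only Tomas's holdings, so Tomas is the only person who could newly come to control Solent.
Tomas holds 39% of Solent, so Tomas controls Solent.
So Tomas already controls Solent before the transaction.
After the purchase, Tomas holds 5% of Lumen directly.
Tomas controlled Solent already, so this is not a new person acquiring control; every other person's position is unchanged or reduced.
No new person acquires control, so the clause is not triggered.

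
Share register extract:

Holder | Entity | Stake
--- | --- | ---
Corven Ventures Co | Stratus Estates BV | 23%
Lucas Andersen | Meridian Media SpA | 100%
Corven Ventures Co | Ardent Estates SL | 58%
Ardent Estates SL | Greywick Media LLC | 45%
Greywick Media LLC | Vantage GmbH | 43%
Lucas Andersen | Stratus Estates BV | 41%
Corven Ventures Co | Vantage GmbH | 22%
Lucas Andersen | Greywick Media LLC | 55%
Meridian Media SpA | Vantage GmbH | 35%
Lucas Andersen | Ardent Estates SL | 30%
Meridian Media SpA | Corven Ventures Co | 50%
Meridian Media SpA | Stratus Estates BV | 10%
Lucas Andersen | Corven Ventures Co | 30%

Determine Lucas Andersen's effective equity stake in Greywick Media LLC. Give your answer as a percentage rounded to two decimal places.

Lucas reaches Greywick along 4 paths.
Direct stake: 55% = 55%.
Via Meridian → Corven → Ardent: 100% × 50% × 58% × 45% = 13.05%.
Via Corven → Ardent: 30% × 58% × 45% = 7.83%.
Via Ardent: 30% × 45% = 13.5%.
Total: 55% + 13.05% + 7.83% + 13.5% = 89.38%.

89.38%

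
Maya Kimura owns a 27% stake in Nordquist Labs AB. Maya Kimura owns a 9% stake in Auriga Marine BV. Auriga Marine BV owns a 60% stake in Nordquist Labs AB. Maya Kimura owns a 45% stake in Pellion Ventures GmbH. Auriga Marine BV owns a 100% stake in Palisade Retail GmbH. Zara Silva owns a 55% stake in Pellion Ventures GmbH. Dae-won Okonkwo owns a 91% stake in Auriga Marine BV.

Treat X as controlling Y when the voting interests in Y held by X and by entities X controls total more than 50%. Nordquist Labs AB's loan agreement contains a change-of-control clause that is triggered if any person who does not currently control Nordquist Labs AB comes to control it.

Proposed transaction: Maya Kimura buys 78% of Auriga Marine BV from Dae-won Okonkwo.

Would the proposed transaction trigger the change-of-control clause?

Yes

The purchase adds only to Maya's holdings (Dae-won's stake shrinks), so Maya is the only person who could newly come to control Nordquist.
Maya's largest direct stake is 45% in Pellion, which does not meet the threshold, so Maya controls no company.
In Nordquist, Maya's side holds only 27%, not > 50%.
So before the transaction, Maya does not control Nordquist.
After the purchase, Maya's direct stake in Auriga rises to 9% + 78% = 87%, and Dae-won's stake falls to 13%.
Maya holds 87% of Auriga, so Maya controls Auriga.
Maya and Auriga together hold 27% + 60% = 87% of Nordquist, so Maya controls Nordquist.
Maya did not control Nordquist before and does after, so the clause is triggered.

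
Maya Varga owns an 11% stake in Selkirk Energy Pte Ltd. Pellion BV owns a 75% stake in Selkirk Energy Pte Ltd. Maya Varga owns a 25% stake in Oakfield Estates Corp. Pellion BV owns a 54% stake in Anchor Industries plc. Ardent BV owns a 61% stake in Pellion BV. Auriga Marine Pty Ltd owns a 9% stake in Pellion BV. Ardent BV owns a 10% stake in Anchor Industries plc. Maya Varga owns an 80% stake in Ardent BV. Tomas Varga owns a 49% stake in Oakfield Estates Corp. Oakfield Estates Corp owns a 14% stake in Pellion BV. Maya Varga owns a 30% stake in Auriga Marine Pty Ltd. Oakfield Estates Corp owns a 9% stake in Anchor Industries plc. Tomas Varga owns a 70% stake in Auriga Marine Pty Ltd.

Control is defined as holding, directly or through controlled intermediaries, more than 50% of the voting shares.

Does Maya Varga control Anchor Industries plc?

Yes

Maya holds 80% of Ardent, so Maya controls Ardent.
Ardent holds 61% of Pellion, so Maya controls Pellion.
Pellion and Ardent together hold 54% + 10% = 64% of Anchor, so Maya controls Anchor.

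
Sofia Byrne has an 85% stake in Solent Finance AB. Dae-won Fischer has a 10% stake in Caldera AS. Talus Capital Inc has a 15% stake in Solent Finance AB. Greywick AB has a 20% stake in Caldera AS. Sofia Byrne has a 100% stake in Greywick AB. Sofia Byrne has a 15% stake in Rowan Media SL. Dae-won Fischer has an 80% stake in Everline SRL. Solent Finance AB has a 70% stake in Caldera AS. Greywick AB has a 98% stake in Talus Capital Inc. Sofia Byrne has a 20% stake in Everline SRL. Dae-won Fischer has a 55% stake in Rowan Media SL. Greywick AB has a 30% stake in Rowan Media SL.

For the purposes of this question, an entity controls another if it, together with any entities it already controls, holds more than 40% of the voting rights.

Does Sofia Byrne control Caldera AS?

Yes

Sofia holds 100% of Greywick, so Sofia controls Greywick.
Greywick holds 98% of Talus, so Sofia controls Talus.
Talus and Sofia together hold 15% + 85% = 100% of Solent, so Sofia controls Solent.
Greywick and Solent together hold 20% + 70% = 90% of Caldera, so Sofia controls Caldera.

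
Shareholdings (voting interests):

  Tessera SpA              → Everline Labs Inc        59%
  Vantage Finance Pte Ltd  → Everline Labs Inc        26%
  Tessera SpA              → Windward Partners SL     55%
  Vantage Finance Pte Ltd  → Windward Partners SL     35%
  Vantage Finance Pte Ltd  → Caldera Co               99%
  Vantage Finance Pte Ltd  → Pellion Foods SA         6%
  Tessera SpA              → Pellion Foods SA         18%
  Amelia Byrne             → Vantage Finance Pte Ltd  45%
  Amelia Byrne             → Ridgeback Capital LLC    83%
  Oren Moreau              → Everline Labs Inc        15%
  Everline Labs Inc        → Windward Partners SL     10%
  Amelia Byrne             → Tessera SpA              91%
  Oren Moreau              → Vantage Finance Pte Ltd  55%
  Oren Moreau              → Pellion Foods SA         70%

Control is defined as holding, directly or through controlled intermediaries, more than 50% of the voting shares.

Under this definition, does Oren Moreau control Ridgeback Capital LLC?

No

Oren holds 55% of Vantage, so Oren controls Vantage.
Vantage and Oren together hold 6% + 70% = 76% of Pellion, so Oren controls Pellion.
Vantage holds 99% of Caldera, so Oren controls Caldera.
Neither Oren nor any entity Oren controls holds any voting interest in Ridgeback.
So Oren does not control Ridgeback.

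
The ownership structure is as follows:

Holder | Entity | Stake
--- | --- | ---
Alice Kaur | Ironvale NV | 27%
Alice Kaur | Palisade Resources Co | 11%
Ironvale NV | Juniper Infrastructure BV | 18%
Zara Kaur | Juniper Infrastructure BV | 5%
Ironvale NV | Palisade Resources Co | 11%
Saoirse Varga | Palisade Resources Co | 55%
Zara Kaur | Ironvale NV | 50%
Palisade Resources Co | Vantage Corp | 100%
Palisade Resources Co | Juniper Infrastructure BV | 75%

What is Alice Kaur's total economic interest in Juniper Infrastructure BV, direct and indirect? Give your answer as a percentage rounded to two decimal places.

Alice reaches Juniper along 3 paths.
Via Ironvale: 27% × 18% = 4.86%.
Via Palisade: 11% × 75% = 8.25%.
Via Ironvale → Palisade: 27% × 11% × 75% = 2.2275%.
Total: 4.86% + 8.25% + 2.2275% = 15.3375%.
Rounded: 15.34%.

15.34%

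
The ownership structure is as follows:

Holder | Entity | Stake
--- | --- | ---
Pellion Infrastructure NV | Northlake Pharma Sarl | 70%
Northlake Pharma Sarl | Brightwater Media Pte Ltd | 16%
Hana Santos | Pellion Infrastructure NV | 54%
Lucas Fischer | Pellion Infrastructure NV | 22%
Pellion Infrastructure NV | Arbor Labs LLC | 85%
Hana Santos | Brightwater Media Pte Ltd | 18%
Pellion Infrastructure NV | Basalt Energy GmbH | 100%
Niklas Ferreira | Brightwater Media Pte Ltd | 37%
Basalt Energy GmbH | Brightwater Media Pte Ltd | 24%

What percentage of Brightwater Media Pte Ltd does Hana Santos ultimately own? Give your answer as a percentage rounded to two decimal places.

Hana reaches Brightwater along 3 paths.
Via Pellion → Basalt: 54% × 100% × 24% = 12.96%.
Direct stake: 18% = 18%.
Via Pellion → Northlake: 54% × 70% × 16% = 6.048%.
Total: 12.96% + 18% + 6.048% = 37.008%.
Rounded: 37.01%.

37.01%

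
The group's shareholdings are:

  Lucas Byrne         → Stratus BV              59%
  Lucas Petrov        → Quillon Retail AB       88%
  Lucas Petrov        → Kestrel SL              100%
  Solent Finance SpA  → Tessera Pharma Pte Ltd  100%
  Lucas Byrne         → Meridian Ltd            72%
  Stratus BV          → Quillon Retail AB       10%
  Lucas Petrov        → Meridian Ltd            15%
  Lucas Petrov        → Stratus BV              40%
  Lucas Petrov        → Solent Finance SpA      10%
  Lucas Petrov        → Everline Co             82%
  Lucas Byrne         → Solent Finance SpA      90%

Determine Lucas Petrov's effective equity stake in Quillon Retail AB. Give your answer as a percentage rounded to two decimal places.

Lucas Petrov reaches Quillon along 2 paths.
Via Stratus: 40% × 10% = 4%.
Direct stake: 88% = 88%.
Total: 4% + 88% = 92%.
Rounded: 92.00%.

92.00%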